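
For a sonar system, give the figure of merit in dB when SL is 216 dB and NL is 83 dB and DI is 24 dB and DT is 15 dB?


142 dB


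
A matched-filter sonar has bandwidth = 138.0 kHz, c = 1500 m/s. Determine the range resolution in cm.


dR = c/(2*BW) = 1500 / (2 * 138.0e3) = 0.0054 m = 0.54 cm

0.54 cm


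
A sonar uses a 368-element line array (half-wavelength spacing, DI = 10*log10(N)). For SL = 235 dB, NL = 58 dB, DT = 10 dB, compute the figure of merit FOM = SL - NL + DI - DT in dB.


Step 1: DI = 10*log10(368) = 25.66 dB
Step 2: FOM = SL - NL + DI - DT = 235 - 58 + 25.66 - 10 = 192.66

192.66 dB


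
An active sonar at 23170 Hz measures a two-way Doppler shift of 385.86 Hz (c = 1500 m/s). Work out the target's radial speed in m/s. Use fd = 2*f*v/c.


From fd = 2*f*v/c, v = c*fd/(2*f) = 1500 * 385.86 / (2*23170) = 12.49

12.49 m/s


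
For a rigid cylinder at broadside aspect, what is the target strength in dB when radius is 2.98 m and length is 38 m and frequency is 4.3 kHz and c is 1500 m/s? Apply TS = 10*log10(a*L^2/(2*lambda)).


37.9 dB


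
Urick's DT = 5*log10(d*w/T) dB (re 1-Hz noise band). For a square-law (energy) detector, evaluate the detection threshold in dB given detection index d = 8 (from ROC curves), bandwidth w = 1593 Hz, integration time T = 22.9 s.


13.73 dB


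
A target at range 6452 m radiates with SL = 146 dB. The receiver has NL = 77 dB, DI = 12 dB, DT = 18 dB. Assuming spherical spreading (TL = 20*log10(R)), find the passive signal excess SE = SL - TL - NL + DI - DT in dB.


Step 1: TL = 20*log10(6452) = 76.19 dB
Step 2: SE = 146 - 76.19 - 77 + 12 - 18 = -13.19

-13.19 dB


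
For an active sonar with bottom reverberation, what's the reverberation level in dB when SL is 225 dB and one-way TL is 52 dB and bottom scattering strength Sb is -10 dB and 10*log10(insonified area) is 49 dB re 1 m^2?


RL = SL - 2*TL + Sb + 10*log10(A) = 225 - 2*52 + (-10) + 49 = 160

160 dB


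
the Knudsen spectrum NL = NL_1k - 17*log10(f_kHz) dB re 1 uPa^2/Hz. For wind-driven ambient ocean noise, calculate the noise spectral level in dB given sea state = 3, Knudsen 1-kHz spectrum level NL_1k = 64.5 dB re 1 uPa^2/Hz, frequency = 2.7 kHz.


NL = NL_1k - 17*log10(f_kHz) = 64.5 - 17*log10(2.7) = 64.5 - (7.33) = 57.17

57.17 dB


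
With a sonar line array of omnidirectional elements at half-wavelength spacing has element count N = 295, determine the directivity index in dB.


DI = 10*log10(295) = 24.7

24.7 dB


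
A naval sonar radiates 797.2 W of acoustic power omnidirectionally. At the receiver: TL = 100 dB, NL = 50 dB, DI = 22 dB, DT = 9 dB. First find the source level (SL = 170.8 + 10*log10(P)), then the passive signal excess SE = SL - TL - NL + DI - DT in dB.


Step 1: SL = 170.8 + 10*log10(797.2) = 199.82 dB
Step 2: SE = SL - TL - NL + DI - DT = 199.82 - 100 - 50 + 22 - 9 = 62.82

62.82 dB


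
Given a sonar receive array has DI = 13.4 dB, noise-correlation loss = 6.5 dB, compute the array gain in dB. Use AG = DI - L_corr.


AG = DI - L_corr = 13.4 - 6.5 = 6.9

6.9 dB


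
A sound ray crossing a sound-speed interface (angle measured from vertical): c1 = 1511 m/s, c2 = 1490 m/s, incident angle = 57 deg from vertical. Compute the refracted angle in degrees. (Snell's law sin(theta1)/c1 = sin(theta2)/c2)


55.79 deg


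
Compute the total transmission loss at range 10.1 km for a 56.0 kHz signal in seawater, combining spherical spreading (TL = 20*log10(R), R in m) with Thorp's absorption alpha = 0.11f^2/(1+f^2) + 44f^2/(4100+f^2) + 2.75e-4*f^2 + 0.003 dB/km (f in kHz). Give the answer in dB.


282.54 dB


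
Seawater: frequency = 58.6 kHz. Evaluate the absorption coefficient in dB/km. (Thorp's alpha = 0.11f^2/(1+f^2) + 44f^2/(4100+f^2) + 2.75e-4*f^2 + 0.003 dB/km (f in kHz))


f^2 = 3433.96
alpha = 0.11*3433.96/(1+3433.96) + 44*3433.96/(4100+3433.96) + 2.75e-4*3433.96 + 0.003 = 21.112

21.112 dB/km


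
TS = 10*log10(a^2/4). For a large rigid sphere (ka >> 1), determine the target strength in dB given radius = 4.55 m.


7.14 dB


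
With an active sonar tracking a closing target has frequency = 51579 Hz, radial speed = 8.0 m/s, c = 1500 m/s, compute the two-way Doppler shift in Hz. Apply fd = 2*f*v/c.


fd = 2*f*v/c = 2 * 51579 * 8.0 / 1500 = 550.18

550.18 Hz


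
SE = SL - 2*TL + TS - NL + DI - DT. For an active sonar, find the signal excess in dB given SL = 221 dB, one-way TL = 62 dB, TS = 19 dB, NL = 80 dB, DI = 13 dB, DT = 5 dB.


SE = SL - 2*TL + TS - NL + DI - DT = 221 - 2*62 + (19) - 80 + 13 - 5 = 44

44 dB


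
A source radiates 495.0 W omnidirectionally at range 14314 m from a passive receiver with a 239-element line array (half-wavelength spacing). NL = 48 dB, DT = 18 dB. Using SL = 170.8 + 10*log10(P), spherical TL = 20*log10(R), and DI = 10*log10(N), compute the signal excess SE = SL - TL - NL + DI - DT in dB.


72.41 dB


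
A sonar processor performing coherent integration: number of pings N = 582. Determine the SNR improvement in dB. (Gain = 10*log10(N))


Gain = 10*log10(582) = 27.65

27.65 dB


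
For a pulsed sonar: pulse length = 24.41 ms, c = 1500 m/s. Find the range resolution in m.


dR = c*tau/2 = 1500 * 24.41e-3 / 2 = 18.3075

18.3075 m


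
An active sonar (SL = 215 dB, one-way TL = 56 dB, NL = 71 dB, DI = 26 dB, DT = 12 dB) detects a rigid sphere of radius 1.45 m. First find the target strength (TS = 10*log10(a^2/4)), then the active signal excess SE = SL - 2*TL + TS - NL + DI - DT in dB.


Step 1: TS = 10*log10(1.45^2/4) = -2.79 dB
Step 2: SE = SL - 2*TL + TS - NL + DI - DT = 215 - 2*56 + (-2.79) - 71 + 26 - 12 = 43.21

43.21 dB


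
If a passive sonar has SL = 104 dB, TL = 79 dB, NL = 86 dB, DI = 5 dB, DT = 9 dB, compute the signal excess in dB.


-65 dB


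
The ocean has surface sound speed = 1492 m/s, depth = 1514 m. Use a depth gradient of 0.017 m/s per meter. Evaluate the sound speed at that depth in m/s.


c = 1492 + 0.017 * 1514 = 1517.738

1517.738 m/s


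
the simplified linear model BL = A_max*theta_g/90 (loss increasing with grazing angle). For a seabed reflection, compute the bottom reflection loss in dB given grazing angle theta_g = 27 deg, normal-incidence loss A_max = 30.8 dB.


9.24 dB


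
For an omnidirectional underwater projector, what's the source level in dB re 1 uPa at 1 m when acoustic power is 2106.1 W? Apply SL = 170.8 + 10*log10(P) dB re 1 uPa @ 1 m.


SL = 170.8 + 10*log10(2106.1) = 170.8 + 33.23 = 204.03

204.03 dB


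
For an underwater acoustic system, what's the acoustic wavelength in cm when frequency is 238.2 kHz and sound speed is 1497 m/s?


lambda = c/f = 1497 / 238200 = 0.0063 m = 0.63 cm

0.63 cm


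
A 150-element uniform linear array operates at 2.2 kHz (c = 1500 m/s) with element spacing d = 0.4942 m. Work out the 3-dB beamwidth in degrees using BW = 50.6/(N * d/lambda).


0.47 deg


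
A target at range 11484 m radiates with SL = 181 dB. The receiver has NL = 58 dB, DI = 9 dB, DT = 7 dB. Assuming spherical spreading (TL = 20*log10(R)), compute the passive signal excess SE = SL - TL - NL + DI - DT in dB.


43.8 dB


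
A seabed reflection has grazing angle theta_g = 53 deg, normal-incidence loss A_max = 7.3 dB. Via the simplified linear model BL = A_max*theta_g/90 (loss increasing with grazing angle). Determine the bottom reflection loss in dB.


BL = A_max * theta_g / 90 = 7.3 * 53 / 90 = 4.3

4.3 dB


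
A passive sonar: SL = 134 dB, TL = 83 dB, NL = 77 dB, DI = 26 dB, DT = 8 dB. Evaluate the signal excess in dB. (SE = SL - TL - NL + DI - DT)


SE = SL - TL - NL + DI - DT = 134 - 83 - 77 + 26 - 8 = -8

-8 dB


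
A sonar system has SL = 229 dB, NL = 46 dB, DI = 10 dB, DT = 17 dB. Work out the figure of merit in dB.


176 dB


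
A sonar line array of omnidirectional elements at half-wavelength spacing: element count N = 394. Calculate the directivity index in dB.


25.95 dB


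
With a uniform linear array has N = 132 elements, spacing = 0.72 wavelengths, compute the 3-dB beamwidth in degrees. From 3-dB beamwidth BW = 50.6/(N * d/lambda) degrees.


BW = 50.6 / (132 * 0.72) = 50.6 / 95.04 = 0.53

0.53 deg


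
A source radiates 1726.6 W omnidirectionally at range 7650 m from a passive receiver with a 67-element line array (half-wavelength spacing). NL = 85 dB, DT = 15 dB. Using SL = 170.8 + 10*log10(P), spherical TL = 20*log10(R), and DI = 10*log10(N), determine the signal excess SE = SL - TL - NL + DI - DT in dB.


Step 1: SL = 170.8 + 10*log10(1726.6) = 203.17 dB
Step 2: TL = 20*log10(7650) = 77.67 dB
Step 3: DI = 10*log10(67) = 18.26 dB
Step 4: SE = SL - TL - NL + DI - DT = 203.17 - 77.67 - 85 + 18.26 - 15 = 43.76

43.76 dB


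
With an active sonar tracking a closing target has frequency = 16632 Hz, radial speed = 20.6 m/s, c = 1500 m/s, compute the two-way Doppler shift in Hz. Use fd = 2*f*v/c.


456.83 Hz


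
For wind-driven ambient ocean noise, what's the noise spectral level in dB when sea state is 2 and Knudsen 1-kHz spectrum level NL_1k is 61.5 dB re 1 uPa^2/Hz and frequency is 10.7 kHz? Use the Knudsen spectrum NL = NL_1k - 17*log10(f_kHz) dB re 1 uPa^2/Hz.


NL = NL_1k - 17*log10(f_kHz) = 61.5 - 17*log10(10.7) = 61.5 - (17.5) = 44.0

44.0 dB


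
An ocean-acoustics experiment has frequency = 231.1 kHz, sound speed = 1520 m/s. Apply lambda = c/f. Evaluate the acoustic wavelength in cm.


0.66 cm


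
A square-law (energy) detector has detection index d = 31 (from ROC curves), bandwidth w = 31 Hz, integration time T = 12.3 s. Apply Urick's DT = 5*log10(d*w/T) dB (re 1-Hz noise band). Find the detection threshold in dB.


DT = 5*log10(d*w/T) = 5*log10(31 * 31 / 12.3) = 5*log10(78.13) = 9.46

9.46 dB


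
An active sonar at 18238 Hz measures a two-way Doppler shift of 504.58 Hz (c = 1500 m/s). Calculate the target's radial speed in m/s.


From fd = 2*f*v/c, v = c*fd/(2*f) = 1500 * 504.58 / (2*18238) = 20.75

20.75 m/s


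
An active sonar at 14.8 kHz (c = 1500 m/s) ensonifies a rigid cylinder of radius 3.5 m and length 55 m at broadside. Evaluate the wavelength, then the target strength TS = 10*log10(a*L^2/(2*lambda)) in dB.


Step 1: lambda = c/f = 1500/14800 = 0.10135 m
Step 2: TS = 10*log10(a*L^2/(2*lambda)) = 10*log10(3.5*55^2/(2*0.10135)) = 47.18

47.18 dB


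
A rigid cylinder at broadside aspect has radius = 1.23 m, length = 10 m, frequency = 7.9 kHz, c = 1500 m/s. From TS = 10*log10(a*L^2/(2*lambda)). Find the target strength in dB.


lambda = 1500/7900 = 0.18987 m
TS = 10*log10(1.23*10^2/(2*0.18987)) = 25.1

25.1 dB


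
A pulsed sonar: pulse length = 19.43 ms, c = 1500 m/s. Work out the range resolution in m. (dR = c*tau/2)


dR = c*tau/2 = 1500 * 19.43e-3 / 2 = 14.5725

14.5725 m


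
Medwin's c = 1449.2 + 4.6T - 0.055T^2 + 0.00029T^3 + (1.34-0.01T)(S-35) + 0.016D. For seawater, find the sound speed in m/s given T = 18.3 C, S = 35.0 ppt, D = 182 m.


c = 1449.2 + 4.6*18.3 - 0.055*18.3^2 + 0.00029*18.3^3 + (1.34 - 0.01*18.3)*(35.0 - 35) + 0.016*182 = 1519.65

1519.65 m/s


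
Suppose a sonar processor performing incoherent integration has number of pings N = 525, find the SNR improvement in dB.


13.6 dB


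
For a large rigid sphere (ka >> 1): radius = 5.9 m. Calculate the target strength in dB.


TS = 10*log10(5.9^2 / 4) = 10*log10(8.7025) = 9.4

9.4 dB


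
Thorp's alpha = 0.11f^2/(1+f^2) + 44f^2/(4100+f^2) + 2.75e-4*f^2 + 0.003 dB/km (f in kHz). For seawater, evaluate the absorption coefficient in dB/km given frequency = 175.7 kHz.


47.444 dB/km


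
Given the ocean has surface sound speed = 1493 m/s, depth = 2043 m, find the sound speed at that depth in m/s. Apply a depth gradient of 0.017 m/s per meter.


c = 1493 + 0.017 * 2043 = 1527.731

1527.731 m/s


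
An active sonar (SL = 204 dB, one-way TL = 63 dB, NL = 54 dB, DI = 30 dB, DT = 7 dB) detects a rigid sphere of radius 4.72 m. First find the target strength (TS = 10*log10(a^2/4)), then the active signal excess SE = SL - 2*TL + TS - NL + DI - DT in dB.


Step 1: TS = 10*log10(4.72^2/4) = 7.46 dB
Step 2: SE = SL - 2*TL + TS - NL + DI - DT = 204 - 2*63 + (7.46) - 54 + 30 - 7 = 54.46

54.46 dB


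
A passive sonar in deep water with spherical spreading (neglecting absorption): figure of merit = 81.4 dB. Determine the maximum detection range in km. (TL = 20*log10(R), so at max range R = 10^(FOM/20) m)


11.75 km


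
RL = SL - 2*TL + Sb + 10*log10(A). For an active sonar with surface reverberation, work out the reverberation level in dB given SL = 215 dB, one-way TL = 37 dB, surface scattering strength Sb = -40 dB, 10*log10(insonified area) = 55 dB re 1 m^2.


RL = SL - 2*TL + Sb + 10*log10(A) = 215 - 2*37 + (-40) + 55 = 156

156 dB


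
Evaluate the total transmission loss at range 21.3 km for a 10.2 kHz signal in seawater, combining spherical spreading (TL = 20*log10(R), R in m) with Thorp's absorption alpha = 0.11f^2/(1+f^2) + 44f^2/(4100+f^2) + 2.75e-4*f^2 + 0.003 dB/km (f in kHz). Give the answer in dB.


112.76 dB


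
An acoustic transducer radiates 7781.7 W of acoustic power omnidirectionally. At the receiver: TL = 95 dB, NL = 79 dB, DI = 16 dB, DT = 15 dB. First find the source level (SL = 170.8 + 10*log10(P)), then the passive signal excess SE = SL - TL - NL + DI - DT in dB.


Step 1: SL = 170.8 + 10*log10(7781.7) = 209.71 dB
Step 2: SE = SL - TL - NL + DI - DT = 209.71 - 95 - 79 + 16 - 15 = 36.71

36.71 dB


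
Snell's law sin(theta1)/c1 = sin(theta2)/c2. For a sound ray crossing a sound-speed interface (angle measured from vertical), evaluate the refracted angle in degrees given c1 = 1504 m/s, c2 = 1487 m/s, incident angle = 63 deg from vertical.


sin(theta2) = (c2/c1)*sin(theta1) = (1487/1504)*sin(63 deg) = 0.88094
theta2 = arcsin(0.88094) = 61.76

61.76 deg


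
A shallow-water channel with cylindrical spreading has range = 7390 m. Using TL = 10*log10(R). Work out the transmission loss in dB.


38.69 dB


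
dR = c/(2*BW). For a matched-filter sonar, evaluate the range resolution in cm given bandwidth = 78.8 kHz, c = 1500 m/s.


dR = c/(2*BW) = 1500 / (2 * 78.8e3) = 0.0095 m = 0.95 cm

0.95 cm


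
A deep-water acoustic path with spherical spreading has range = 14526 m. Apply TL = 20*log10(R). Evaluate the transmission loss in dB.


83.24 dB


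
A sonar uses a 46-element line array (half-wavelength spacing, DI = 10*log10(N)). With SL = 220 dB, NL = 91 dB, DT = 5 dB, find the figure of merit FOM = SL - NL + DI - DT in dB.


Step 1: DI = 10*log10(46) = 16.63 dB
Step 2: FOM = SL - NL + DI - DT = 220 - 91 + 16.63 - 5 = 140.63

140.63 dB


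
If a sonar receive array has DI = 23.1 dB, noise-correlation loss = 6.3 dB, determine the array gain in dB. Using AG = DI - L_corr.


AG = DI - L_corr = 23.1 - 6.3 = 16.8

16.8 dB


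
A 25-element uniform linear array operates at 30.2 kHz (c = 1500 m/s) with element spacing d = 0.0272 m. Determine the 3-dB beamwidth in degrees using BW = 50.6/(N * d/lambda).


3.7 deg


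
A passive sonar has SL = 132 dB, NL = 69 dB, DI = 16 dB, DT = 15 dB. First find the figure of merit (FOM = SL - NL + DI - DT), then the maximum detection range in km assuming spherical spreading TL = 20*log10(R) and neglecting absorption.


Step 1: FOM = SL - NL + DI - DT = 132 - 69 + 16 - 15 = 64 dB
Step 2: at max range FOM = TL = 20*log10(R), so R = 10^(64/20) = 1584.89 m = 1.58 km

1.58 km


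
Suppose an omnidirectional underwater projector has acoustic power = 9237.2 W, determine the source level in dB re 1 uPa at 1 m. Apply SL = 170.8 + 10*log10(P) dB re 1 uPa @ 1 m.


SL = 170.8 + 10*log10(9237.2) = 170.8 + 39.66 = 210.46

210.46 dB


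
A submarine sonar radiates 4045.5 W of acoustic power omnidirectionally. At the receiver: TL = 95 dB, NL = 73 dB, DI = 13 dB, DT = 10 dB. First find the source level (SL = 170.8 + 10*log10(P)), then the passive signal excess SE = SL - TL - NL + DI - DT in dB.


Step 1: SL = 170.8 + 10*log10(4045.5) = 206.87 dB
Step 2: SE = SL - TL - NL + DI - DT = 206.87 - 95 - 73 + 13 - 10 = 41.87

41.87 dB


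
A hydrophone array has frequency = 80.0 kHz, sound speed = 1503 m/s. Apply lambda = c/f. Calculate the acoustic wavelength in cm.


lambda = c/f = 1503 / 80000 = 0.0188 m = 1.88 cm

1.88 cm


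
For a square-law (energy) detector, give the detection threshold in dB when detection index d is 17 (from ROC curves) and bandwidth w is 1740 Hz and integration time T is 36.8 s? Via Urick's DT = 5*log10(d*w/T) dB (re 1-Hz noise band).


DT = 5*log10(d*w/T) = 5*log10(17 * 1740 / 36.8) = 5*log10(803.8) = 14.53

14.53 dB


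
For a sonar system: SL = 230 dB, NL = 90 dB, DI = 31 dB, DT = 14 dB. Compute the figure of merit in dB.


157 dB


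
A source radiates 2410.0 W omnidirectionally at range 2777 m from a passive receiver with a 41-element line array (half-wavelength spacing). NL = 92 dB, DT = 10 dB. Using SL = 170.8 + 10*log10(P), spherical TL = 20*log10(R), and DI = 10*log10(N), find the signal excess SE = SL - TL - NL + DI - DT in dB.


Step 1: SL = 170.8 + 10*log10(2410.0) = 204.62 dB
Step 2: TL = 20*log10(2777) = 68.87 dB
Step 3: DI = 10*log10(41) = 16.13 dB
Step 4: SE = SL - TL - NL + DI - DT = 204.62 - 68.87 - 92 + 16.13 - 10 = 49.88

49.88 dB


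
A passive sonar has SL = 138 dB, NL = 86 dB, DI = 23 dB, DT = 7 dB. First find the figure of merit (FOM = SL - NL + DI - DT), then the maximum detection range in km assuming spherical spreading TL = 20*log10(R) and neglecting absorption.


Step 1: FOM = SL - NL + DI - DT = 138 - 86 + 23 - 7 = 68 dB
Step 2: at max range FOM = TL = 20*log10(R), so R = 10^(68/20) = 2511.89 m = 2.51 km

2.51 km


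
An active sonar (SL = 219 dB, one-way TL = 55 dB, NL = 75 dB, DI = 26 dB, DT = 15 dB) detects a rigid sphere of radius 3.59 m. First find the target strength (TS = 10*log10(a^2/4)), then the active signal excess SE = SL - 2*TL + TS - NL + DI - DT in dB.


Step 1: TS = 10*log10(3.59^2/4) = 5.08 dB
Step 2: SE = SL - 2*TL + TS - NL + DI - DT = 219 - 2*55 + (5.08) - 75 + 26 - 15 = 50.08

50.08 dB


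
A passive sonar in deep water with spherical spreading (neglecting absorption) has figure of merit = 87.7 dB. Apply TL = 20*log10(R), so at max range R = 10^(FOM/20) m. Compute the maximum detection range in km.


24.27 km


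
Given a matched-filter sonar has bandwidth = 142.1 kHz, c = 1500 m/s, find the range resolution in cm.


dR = c/(2*BW) = 1500 / (2 * 142.1e3) = 0.0053 m = 0.53 cm

0.53 cm


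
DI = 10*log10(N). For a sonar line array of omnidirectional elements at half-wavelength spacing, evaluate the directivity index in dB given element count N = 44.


DI = 10*log10(44) = 16.43

16.43 dB


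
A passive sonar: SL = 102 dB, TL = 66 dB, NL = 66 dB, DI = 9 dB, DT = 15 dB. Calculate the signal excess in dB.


SE = SL - TL - NL + DI - DT = 102 - 66 - 66 + 9 - 15 = -36

-36 dB


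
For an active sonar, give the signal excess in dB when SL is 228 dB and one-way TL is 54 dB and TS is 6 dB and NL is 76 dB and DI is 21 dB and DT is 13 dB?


58 dB


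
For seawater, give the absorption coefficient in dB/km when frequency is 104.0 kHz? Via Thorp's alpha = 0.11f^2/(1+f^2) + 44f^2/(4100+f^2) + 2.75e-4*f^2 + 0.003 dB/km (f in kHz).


f^2 = 10816.0
alpha = 0.11*10816.0/(1+10816.0) + 44*10816.0/(4100+10816.0) + 2.75e-4*10816.0 + 0.003 = 34.993

34.993 dB/km


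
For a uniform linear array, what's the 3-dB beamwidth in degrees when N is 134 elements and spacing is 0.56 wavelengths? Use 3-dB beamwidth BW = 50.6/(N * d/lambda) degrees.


0.67 deg


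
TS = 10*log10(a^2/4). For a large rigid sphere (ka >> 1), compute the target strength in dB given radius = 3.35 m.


4.48 dB


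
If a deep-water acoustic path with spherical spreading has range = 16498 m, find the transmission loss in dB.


TL = 20*log10(16498) = 84.35

84.35 dB


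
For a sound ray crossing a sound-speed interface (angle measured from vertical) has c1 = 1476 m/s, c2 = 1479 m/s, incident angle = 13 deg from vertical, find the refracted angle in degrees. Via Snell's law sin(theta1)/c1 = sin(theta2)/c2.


sin(theta2) = (c2/c1)*sin(theta1) = (1479/1476)*sin(13 deg) = 0.22541
theta2 = arcsin(0.22541) = 13.03

13.03 deg


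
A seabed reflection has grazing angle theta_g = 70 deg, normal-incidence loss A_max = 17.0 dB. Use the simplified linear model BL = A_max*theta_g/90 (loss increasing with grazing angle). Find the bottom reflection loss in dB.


BL = A_max * theta_g / 90 = 17.0 * 70 / 90 = 13.22

13.22 dB


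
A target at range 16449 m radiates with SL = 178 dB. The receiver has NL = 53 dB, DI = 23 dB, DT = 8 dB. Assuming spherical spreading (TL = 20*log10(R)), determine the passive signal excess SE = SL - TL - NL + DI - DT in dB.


Step 1: TL = 20*log10(16449) = 84.32 dB
Step 2: SE = 178 - 84.32 - 53 + 23 - 8 = 55.68

55.68 dB


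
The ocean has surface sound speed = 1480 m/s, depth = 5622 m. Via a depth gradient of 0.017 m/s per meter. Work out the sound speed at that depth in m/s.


c = 1480 + 0.017 * 5622 = 1575.574

1575.574 m/s


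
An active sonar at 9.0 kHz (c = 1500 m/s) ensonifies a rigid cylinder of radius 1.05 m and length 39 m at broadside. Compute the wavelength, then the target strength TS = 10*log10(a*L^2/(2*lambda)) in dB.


Step 1: lambda = c/f = 1500/9000 = 0.16667 m
Step 2: TS = 10*log10(a*L^2/(2*lambda)) = 10*log10(1.05*39^2/(2*0.16667)) = 36.8

36.8 dB


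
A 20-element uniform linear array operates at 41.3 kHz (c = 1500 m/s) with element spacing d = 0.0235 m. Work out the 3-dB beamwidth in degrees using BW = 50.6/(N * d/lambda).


3.91 deg


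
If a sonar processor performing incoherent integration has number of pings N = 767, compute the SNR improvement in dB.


Gain = 5*log10(767) = 14.42

14.42 dB


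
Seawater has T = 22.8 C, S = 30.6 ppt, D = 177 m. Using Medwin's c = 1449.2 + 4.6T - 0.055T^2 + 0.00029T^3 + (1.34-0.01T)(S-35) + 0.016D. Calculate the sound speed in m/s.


c = 1449.2 + 4.6*22.8 - 0.055*22.8^2 + 0.00029*22.8^3 + (1.34 - 0.01*22.8)*(30.6 - 35) + 0.016*177 = 1526.87

1526.87 m/s


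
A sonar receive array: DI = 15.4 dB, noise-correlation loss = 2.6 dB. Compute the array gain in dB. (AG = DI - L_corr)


AG = DI - L_corr = 15.4 - 2.6 = 12.8

12.8 dB


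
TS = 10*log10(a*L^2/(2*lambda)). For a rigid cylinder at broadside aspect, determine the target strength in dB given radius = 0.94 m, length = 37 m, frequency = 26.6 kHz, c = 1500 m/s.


40.57 dB


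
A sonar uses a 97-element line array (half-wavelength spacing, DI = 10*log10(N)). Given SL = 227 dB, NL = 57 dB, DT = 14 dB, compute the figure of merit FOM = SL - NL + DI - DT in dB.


Step 1: DI = 10*log10(97) = 19.87 dB
Step 2: FOM = SL - NL + DI - DT = 227 - 57 + 19.87 - 14 = 175.87

175.87 dB


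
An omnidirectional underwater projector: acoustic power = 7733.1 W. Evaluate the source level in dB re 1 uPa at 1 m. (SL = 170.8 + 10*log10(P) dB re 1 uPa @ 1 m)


209.68 dB


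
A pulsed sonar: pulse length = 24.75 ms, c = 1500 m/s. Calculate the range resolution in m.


dR = c*tau/2 = 1500 * 24.75e-3 / 2 = 18.5625

18.5625 m


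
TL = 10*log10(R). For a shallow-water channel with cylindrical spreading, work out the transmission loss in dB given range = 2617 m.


TL = 10*log10(2617) = 34.18

34.18 dB


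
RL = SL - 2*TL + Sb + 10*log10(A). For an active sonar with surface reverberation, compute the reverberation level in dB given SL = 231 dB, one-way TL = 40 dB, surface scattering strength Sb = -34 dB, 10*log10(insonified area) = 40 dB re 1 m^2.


RL = SL - 2*TL + Sb + 10*log10(A) = 231 - 2*40 + (-34) + 40 = 157

157 dB


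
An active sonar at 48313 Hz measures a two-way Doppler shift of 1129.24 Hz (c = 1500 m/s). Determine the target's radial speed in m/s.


17.53 m/s


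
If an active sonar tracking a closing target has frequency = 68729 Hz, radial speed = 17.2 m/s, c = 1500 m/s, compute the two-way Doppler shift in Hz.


1576.19 Hz


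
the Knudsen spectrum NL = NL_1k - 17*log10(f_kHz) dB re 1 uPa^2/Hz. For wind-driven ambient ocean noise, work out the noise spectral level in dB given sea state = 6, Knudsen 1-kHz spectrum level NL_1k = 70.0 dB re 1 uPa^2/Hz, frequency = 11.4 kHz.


52.03 dB


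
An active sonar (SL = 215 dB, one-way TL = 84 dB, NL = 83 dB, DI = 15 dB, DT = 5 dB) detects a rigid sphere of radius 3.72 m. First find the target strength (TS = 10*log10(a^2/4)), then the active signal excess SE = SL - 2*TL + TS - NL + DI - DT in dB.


Step 1: TS = 10*log10(3.72^2/4) = 5.39 dB
Step 2: SE = SL - 2*TL + TS - NL + DI - DT = 215 - 2*84 + (5.39) - 83 + 15 - 5 = -20.61

-20.61 dB


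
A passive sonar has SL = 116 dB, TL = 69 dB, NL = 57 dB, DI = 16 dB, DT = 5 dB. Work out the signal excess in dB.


SE = SL - TL - NL + DI - DT = 116 - 69 - 57 + 16 - 5 = 1

1 dB


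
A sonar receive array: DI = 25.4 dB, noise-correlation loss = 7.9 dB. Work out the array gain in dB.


AG = DI - L_corr = 25.4 - 7.9 = 17.5

17.5 dB


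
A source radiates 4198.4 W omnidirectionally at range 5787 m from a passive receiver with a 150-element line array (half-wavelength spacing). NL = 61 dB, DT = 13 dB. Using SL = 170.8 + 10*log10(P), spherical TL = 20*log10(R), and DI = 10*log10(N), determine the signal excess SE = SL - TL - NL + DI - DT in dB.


Step 1: SL = 170.8 + 10*log10(4198.4) = 207.03 dB
Step 2: TL = 20*log10(5787) = 75.25 dB
Step 3: DI = 10*log10(150) = 21.76 dB
Step 4: SE = SL - TL - NL + DI - DT = 207.03 - 75.25 - 61 + 21.76 - 13 = 79.54

79.54 dB


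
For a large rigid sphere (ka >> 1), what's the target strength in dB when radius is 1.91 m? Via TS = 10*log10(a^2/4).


TS = 10*log10(1.91^2 / 4) = 10*log10(0.912025) = -0.4

-0.4 dB


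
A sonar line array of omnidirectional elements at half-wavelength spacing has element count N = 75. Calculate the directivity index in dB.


DI = 10*log10(75) = 18.75

18.75 dB


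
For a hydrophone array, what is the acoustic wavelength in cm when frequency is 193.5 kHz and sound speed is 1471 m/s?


lambda = c/f = 1471 / 193500 = 0.0076 m = 0.76 cm

0.76 cm


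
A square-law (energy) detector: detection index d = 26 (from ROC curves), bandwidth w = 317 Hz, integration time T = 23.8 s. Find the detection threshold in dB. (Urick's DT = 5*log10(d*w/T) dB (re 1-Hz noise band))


12.7 dB


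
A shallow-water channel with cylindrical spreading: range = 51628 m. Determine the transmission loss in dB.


TL = 10*log10(51628) = 47.13

47.13 dB


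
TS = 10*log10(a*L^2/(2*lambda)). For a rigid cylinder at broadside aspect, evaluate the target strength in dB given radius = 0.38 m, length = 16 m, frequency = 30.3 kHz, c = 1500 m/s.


29.92 dB


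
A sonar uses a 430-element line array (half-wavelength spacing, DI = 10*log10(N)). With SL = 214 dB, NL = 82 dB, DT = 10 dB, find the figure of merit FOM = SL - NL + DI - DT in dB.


Step 1: DI = 10*log10(430) = 26.33 dB
Step 2: FOM = SL - NL + DI - DT = 214 - 82 + 26.33 - 10 = 148.33

148.33 dB


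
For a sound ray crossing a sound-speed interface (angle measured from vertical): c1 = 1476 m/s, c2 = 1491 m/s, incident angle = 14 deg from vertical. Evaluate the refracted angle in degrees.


14.15 deg


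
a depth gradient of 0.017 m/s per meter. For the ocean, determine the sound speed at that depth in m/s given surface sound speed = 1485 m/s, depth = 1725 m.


1514.325 m/s


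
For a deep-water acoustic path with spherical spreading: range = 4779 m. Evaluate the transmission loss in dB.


73.59 dB


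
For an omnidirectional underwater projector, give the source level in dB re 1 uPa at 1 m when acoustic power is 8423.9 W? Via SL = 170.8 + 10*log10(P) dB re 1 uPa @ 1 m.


210.06 dB


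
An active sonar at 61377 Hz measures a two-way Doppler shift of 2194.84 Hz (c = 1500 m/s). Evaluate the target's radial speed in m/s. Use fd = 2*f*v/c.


From fd = 2*f*v/c, v = c*fd/(2*f) = 1500 * 2194.84 / (2*61377) = 26.82

26.82 m/s


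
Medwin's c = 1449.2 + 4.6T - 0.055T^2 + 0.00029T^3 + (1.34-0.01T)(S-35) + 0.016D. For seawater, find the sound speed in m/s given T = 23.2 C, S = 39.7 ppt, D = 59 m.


c = 1449.2 + 4.6*23.2 - 0.055*23.2^2 + 0.00029*23.2^3 + (1.34 - 0.01*23.2)*(39.7 - 35) + 0.016*59 = 1536.09

1536.09 m/s


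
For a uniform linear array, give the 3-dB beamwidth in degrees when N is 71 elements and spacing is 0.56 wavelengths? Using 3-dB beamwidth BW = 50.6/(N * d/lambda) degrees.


BW = 50.6 / (71 * 0.56) = 50.6 / 39.76 = 1.27

1.27 deg


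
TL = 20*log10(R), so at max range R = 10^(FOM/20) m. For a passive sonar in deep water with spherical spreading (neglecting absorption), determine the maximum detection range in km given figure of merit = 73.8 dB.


At max range FOM = TL, so 20*log10(R) = 73.8
R = 10^(73.8/20) = 4897.79 m = 4.9 km

4.9 km


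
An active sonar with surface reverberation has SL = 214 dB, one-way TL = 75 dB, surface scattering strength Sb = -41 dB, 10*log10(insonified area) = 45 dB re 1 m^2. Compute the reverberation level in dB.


RL = SL - 2*TL + Sb + 10*log10(A) = 214 - 2*75 + (-41) + 45 = 68

68 dB


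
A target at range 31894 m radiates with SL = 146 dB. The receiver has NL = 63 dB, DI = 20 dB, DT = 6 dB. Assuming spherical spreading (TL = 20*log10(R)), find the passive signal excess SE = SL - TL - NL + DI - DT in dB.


Step 1: TL = 20*log10(31894) = 90.07 dB
Step 2: SE = 146 - 90.07 - 63 + 20 - 6 = 6.93

6.93 dB


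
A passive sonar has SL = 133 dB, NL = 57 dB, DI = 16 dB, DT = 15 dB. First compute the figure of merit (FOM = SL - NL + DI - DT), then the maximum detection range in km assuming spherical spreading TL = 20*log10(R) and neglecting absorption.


Step 1: FOM = SL - NL + DI - DT = 133 - 57 + 16 - 15 = 77 dB
Step 2: at max range FOM = TL = 20*log10(R), so R = 10^(77/20) = 7079.46 m = 7.08 km

7.08 km


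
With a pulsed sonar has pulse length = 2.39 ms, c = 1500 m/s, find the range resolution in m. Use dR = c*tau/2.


dR = c*tau/2 = 1500 * 2.39e-3 / 2 = 1.7925

1.7925 m


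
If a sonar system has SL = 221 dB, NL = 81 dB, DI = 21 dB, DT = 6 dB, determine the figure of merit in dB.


FOM = SL - NL + DI - DT = 221 - 81 + 21 - 6 = 155

155 dB


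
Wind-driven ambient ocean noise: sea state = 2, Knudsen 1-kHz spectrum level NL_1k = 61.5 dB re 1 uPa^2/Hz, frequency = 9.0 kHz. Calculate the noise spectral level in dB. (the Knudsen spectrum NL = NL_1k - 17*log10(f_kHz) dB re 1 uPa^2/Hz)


NL = NL_1k - 17*log10(f_kHz) = 61.5 - 17*log10(9.0) = 61.5 - (16.22) = 45.28

45.28 dB


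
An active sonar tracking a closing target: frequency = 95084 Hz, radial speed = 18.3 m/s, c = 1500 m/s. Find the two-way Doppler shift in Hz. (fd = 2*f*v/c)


2320.05 Hz


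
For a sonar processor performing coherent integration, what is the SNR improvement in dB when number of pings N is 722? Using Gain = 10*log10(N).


28.59 dB


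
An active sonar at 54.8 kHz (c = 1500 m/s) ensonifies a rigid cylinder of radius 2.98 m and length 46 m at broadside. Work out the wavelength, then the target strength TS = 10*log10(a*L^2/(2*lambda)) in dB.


Step 1: lambda = c/f = 1500/54800 = 0.02737 m
Step 2: TS = 10*log10(a*L^2/(2*lambda)) = 10*log10(2.98*46^2/(2*0.02737)) = 50.61

50.61 dB


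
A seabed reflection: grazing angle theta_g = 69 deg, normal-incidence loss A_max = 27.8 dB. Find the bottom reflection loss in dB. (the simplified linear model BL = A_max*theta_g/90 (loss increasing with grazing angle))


BL = A_max * theta_g / 90 = 27.8 * 69 / 90 = 21.31

21.31 dB


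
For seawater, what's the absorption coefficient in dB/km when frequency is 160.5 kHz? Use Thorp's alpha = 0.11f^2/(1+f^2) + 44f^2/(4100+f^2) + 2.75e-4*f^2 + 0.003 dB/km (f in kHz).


f^2 = 25760.25
alpha = 0.11*25760.25/(1+25760.25) + 44*25760.25/(4100+25760.25) + 2.75e-4*25760.25 + 0.003 = 45.156

45.156 dB/km


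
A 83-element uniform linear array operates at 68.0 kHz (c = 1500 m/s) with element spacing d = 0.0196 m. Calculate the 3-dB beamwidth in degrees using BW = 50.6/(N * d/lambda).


Step 1: lambda = 1500/68000 = 0.02206 m
Step 2: d/lambda = 0.0196/0.02206 = 0.8885
Step 3: BW = 50.6/(N * d/lambda) = 50.6/(83 * 0.8885) = 0.69

0.69 deg


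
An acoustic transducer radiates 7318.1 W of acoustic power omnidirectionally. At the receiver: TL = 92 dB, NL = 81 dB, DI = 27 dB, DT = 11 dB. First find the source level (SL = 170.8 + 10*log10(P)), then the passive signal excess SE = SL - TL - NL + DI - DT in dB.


Step 1: SL = 170.8 + 10*log10(7318.1) = 209.44 dB
Step 2: SE = SL - TL - NL + DI - DT = 209.44 - 92 - 81 + 27 - 11 = 52.44

52.44 dB


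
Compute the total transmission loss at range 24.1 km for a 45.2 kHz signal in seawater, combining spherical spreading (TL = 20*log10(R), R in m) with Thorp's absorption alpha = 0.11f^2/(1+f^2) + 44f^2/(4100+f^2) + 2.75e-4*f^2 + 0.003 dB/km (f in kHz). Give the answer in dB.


Step 1 (Thorp): alpha = 0.11*2043.04/(1+2043.04) + 44*2043.04/(4100+2043.04) + 2.75e-4*2043.04 + 0.003 = 15.3082 dB/km
Step 2: TL_spread = 20*log10(24100) = 87.64 dB
Step 3: TL_abs = alpha*R = 15.3082 * 24.1 = 368.93 dB
Step 4: TL_total = 87.64 + 368.93 = 456.57

456.57 dB


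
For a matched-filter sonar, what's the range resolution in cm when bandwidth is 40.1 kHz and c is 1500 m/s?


dR = c/(2*BW) = 1500 / (2 * 40.1e3) = 0.0187 m = 1.87 cm

1.87 cm


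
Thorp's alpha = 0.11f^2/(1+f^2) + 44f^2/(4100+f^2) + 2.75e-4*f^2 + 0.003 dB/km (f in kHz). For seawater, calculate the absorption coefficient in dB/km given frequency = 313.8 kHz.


69.434 dB/km


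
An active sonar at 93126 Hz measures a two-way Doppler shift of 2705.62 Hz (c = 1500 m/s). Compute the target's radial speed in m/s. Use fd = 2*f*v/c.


From fd = 2*f*v/c, v = c*fd/(2*f) = 1500 * 2705.62 / (2*93126) = 21.79

21.79 m/s


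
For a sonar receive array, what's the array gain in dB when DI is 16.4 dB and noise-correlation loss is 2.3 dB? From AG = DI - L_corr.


AG = DI - L_corr = 16.4 - 2.3 = 14.1

14.1 dB


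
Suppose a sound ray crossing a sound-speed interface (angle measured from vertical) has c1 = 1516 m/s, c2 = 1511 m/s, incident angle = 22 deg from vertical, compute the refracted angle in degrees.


sin(theta2) = (c2/c1)*sin(theta1) = (1511/1516)*sin(22 deg) = 0.37337
theta2 = arcsin(0.37337) = 21.92

21.92 deg


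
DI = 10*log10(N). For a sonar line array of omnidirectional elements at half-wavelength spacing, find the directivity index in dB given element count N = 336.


DI = 10*log10(336) = 25.26

25.26 dB


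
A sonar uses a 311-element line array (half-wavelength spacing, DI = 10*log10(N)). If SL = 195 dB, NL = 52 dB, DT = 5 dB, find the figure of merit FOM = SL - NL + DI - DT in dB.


Step 1: DI = 10*log10(311) = 24.93 dB
Step 2: FOM = SL - NL + DI - DT = 195 - 52 + 24.93 - 5 = 162.93

162.93 dB


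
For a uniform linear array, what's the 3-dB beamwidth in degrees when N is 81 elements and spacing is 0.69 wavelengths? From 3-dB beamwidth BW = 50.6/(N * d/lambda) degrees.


BW = 50.6 / (81 * 0.69) = 50.6 / 55.89 = 0.91

0.91 deg


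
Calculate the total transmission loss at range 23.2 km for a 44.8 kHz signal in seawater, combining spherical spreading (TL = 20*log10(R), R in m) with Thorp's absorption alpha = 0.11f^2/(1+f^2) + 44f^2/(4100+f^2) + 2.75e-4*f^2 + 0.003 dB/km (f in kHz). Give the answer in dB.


Step 1 (Thorp): alpha = 0.11*2007.04/(1+2007.04) + 44*2007.04/(4100+2007.04) + 2.75e-4*2007.04 + 0.003 = 15.1252 dB/km
Step 2: TL_spread = 20*log10(23200) = 87.31 dB
Step 3: TL_abs = alpha*R = 15.1252 * 23.2 = 350.9 dB
Step 4: TL_total = 87.31 + 350.9 = 438.21

438.21 dB


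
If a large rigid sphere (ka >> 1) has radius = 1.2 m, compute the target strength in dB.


TS = 10*log10(1.2^2 / 4) = 10*log10(0.36) = -4.44

-4.44 dB


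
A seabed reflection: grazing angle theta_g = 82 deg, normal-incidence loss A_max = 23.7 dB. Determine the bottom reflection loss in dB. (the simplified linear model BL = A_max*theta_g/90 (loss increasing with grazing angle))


BL = A_max * theta_g / 90 = 23.7 * 82 / 90 = 21.59

21.59 dB


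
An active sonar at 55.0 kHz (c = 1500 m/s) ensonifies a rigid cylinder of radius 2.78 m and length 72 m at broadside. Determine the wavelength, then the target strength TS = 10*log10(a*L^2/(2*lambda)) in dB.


Step 1: lambda = c/f = 1500/55000 = 0.02727 m
Step 2: TS = 10*log10(a*L^2/(2*lambda)) = 10*log10(2.78*72^2/(2*0.02727)) = 54.22

54.22 dB


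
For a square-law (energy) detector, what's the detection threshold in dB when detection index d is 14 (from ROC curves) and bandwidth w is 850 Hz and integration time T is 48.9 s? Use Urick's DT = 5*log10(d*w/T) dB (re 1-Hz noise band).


11.93 dB


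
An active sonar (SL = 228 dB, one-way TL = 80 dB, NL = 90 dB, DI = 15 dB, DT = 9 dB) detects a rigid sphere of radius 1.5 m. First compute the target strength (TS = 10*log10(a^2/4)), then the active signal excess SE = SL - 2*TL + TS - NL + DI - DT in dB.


Step 1: TS = 10*log10(1.5^2/4) = -2.5 dB
Step 2: SE = SL - 2*TL + TS - NL + DI - DT = 228 - 2*80 + (-2.5) - 90 + 15 - 9 = -18.5

-18.5 dB


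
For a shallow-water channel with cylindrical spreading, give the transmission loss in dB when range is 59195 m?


TL = 10*log10(59195) = 47.72

47.72 dB


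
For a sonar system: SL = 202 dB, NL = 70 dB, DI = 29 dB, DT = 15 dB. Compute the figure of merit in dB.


FOM = SL - NL + DI - DT = 202 - 70 + 29 - 15 = 146

146 dB


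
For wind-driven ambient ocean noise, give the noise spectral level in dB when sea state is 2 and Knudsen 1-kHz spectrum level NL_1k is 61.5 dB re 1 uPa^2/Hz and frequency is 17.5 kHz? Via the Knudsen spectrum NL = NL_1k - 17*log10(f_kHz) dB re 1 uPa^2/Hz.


NL = NL_1k - 17*log10(f_kHz) = 61.5 - 17*log10(17.5) = 61.5 - (21.13) = 40.37

40.37 dB


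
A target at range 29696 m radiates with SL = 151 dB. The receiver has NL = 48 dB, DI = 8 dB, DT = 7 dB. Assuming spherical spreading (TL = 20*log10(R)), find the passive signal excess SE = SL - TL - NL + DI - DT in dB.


Step 1: TL = 20*log10(29696) = 89.45 dB
Step 2: SE = 151 - 89.45 - 48 + 8 - 7 = 14.55

14.55 dB


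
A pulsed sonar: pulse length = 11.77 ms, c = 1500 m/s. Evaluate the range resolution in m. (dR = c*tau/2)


8.8275 m


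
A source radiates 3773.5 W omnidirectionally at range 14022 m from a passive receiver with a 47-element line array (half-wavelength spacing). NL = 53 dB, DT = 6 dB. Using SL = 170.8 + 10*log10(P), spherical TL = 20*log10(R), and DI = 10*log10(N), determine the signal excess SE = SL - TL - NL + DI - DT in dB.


Step 1: SL = 170.8 + 10*log10(3773.5) = 206.57 dB
Step 2: TL = 20*log10(14022) = 82.94 dB
Step 3: DI = 10*log10(47) = 16.72 dB
Step 4: SE = SL - TL - NL + DI - DT = 206.57 - 82.94 - 53 + 16.72 - 6 = 81.35

81.35 dB


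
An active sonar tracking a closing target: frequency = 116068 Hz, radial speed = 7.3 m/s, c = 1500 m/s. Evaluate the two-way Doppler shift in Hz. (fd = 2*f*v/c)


1129.73 Hz


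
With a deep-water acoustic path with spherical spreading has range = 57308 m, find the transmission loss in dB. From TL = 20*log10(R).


TL = 20*log10(57308) = 95.16

95.16 dB


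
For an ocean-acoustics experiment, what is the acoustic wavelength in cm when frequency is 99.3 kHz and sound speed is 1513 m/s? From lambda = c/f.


lambda = c/f = 1513 / 99300 = 0.0152 m = 1.52 cm

1.52 cm


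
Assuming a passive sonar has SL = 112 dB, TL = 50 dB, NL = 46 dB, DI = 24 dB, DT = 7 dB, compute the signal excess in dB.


SE = SL - TL - NL + DI - DT = 112 - 50 - 46 + 24 - 7 = 33

33 dB


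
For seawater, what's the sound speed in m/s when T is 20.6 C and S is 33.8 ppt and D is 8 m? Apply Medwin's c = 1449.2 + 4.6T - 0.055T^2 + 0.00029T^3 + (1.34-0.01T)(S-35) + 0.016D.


c = 1449.2 + 4.6*20.6 - 0.055*20.6^2 + 0.00029*20.6^3 + (1.34 - 0.01*20.6)*(33.8 - 35) + 0.016*8 = 1521.92

1521.92 m/s
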